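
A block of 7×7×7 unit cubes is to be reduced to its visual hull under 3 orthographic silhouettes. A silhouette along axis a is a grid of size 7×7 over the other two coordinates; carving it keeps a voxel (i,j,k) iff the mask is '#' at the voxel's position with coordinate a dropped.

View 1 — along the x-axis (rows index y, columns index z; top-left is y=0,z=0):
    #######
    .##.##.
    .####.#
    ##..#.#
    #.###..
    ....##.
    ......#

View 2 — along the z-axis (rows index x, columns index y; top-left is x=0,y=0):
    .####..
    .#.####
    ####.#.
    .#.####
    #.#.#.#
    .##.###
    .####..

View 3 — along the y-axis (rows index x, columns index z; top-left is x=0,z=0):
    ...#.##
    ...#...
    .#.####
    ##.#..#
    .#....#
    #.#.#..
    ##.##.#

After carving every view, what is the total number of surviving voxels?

56 voxels

full grid |V| = 343
carve view 1 (along x, YZ-mask fill 27/49): 189 voxels remain
carve view 2 (along z, XY-mask fill 32/49): 119 voxels remain
carve view 3 (along y, XZ-mask fill 23/49): 56 voxels remain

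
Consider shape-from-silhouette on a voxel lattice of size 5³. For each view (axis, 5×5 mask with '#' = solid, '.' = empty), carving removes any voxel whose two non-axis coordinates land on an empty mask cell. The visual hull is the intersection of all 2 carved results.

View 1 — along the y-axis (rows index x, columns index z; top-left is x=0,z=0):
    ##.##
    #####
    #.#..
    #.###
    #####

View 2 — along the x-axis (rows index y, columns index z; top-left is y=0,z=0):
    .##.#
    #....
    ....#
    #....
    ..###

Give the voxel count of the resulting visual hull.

voxel count = 37

initial block: 5^3 = 125
[1] y-view keeps 20 columns → grid now 100
[2] x-view keeps 9 columns → grid now 37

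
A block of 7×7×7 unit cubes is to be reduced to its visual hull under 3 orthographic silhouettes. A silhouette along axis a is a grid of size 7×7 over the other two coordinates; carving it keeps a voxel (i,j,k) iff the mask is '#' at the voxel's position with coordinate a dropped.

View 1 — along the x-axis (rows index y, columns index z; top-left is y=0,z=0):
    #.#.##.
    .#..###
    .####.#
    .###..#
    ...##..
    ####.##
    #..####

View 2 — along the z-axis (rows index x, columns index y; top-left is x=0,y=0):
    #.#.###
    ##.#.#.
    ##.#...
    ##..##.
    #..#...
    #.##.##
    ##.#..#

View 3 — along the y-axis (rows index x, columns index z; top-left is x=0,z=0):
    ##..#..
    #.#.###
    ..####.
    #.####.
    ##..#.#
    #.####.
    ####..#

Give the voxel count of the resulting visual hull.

remaining voxels: 73

before carving: 343 voxels (7×7×7)
[1] x-view keeps 30 columns → grid now 210
[2] z-view keeps 27 columns → grid now 117
[3] y-view keeps 31 columns → grid now 73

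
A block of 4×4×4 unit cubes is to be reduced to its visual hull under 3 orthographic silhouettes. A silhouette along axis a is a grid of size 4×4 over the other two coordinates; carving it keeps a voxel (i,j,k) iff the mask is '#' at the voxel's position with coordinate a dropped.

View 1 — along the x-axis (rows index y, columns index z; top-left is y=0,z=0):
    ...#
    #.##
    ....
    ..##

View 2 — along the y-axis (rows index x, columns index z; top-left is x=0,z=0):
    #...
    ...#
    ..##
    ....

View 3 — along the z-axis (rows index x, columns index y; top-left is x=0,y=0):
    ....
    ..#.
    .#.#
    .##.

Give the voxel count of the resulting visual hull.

|visual hull| = 4

full grid |V| = 64
[1] x-view keeps 6 columns → grid now 24
[2] y-view keeps 4 columns → grid now 9
[3] z-view keeps 5 columns → grid now 4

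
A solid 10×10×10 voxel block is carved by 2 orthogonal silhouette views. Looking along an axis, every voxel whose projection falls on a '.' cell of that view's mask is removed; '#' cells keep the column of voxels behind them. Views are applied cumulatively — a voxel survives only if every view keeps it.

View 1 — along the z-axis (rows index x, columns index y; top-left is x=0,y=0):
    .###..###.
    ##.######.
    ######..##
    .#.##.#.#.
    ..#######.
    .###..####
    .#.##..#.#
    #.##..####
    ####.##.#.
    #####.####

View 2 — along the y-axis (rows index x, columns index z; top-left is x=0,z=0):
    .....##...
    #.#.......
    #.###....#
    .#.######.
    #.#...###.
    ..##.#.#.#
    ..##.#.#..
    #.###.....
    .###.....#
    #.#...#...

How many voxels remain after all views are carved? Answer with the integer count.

remaining voxels: 276

before carving: 1000 voxels (10×10×10)
[1] z-view keeps 69 columns → grid now 690
[2] y-view keeps 41 columns → grid now 276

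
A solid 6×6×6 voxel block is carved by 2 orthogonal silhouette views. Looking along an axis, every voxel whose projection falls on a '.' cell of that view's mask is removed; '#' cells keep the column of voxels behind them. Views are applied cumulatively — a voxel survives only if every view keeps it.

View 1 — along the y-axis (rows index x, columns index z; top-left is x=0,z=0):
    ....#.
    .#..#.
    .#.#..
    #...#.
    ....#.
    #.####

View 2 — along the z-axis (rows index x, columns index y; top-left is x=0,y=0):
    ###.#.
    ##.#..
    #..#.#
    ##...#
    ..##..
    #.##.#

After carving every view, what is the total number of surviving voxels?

remaining voxels: 44

initial block: 6^3 = 216
[1] y-view keeps 13 columns → grid now 78
[2] z-view keeps 19 columns → grid now 44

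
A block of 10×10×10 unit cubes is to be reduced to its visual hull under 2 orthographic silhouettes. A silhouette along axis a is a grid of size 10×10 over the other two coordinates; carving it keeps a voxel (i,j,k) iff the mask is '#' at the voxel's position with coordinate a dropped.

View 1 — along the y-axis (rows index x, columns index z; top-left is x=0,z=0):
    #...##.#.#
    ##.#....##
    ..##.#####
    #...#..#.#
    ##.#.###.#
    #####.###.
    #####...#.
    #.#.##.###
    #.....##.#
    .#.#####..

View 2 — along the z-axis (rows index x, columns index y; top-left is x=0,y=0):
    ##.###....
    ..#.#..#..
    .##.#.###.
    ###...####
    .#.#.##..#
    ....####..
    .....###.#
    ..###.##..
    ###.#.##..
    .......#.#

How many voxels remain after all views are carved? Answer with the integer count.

start: 10×10×10 = 1000 voxels
[1] y-view keeps 59 columns → grid now 590
[2] z-view keeps 47 columns → grid now 272

|visual hull| = 272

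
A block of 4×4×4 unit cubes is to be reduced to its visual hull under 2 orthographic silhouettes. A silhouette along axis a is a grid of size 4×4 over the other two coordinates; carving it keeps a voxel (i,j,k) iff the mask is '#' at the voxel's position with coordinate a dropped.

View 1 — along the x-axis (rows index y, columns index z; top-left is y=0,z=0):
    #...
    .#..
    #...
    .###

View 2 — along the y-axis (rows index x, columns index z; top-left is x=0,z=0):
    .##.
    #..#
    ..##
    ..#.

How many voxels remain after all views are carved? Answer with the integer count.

start: 4×4×4 = 64 voxels
[1] x-view keeps 6 columns → grid now 24
[2] y-view keeps 7 columns → grid now 9

9 voxels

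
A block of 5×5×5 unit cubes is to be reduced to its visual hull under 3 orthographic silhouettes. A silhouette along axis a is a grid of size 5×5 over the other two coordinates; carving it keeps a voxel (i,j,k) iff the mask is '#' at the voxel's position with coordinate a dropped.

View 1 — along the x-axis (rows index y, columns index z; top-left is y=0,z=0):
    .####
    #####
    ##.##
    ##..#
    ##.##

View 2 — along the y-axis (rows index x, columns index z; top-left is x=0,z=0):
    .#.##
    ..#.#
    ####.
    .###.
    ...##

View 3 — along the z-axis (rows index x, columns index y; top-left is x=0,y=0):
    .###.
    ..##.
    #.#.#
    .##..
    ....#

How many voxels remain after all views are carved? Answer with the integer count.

full grid |V| = 125
after view 1 [x-axis, 20 of 25 cells solid] → remaining = 100
after view 2 [y-axis, 14 of 25 cells solid] → remaining = 56
after view 3 [z-axis, 11 of 25 cells solid] → remaining = 26

voxel count = 26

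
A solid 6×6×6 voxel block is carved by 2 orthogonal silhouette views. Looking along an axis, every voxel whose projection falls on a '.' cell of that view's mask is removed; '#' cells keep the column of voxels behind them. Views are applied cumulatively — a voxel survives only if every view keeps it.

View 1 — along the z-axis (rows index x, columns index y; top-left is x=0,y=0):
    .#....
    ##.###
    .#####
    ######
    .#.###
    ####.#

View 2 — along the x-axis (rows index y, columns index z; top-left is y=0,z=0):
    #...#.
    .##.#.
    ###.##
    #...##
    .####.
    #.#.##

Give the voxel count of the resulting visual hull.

voxel count = 90

before carving: 216 voxels (6×6×6)
  1. axis=2 (XY plane), |mask|=26  ⇒  voxels=156
  2. axis=0 (YZ plane), |mask|=21  ⇒  voxels=90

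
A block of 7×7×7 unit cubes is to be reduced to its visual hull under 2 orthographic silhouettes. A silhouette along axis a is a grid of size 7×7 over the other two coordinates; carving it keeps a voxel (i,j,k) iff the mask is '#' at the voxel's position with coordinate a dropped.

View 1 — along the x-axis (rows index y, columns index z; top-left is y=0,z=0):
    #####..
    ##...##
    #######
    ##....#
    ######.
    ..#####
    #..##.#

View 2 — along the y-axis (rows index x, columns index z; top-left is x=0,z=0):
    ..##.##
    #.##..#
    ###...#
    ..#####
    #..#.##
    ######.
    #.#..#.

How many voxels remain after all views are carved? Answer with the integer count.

144 voxels

initial block: 7^3 = 343
carve view 1 (along x, YZ-mask fill 34/49): 238 voxels remain
carve view 2 (along y, XZ-mask fill 30/49): 144 voxels remain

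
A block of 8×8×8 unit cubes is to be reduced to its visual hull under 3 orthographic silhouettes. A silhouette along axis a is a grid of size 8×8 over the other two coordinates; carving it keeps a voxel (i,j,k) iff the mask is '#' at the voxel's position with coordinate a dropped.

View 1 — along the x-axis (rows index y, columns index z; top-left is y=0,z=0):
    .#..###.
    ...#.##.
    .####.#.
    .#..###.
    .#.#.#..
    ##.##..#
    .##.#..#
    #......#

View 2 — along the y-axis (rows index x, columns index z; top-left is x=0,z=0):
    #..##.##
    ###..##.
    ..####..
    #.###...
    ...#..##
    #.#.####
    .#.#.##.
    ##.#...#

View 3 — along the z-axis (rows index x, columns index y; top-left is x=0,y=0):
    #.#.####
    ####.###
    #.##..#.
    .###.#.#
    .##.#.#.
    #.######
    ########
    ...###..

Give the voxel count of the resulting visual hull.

full grid |V| = 512
  1. axis=0 (YZ plane), |mask|=30  ⇒  voxels=240
  2. axis=1 (XZ plane), |mask|=35  ⇒  voxels=128
  3. axis=2 (XY plane), |mask|=44  ⇒  voxels=97

97 voxels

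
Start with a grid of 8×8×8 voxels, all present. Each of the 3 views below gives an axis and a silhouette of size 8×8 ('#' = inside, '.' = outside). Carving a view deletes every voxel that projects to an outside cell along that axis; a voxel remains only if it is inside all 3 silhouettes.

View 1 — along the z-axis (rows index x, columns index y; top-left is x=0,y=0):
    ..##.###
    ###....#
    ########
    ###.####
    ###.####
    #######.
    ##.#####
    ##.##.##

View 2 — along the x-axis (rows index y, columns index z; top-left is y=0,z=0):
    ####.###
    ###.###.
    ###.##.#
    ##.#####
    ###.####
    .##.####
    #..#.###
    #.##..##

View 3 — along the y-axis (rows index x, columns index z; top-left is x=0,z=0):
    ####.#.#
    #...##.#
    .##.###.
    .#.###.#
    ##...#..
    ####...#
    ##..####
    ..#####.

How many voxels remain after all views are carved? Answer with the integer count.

188 voxels

initial block: 8^3 = 512
V1 z: intersect with XY mask (51 set) -- 408 left
V2 x: intersect with YZ mask (49 set) -- 310 left
V3 y: intersect with XZ mask (39 set) -- 188 left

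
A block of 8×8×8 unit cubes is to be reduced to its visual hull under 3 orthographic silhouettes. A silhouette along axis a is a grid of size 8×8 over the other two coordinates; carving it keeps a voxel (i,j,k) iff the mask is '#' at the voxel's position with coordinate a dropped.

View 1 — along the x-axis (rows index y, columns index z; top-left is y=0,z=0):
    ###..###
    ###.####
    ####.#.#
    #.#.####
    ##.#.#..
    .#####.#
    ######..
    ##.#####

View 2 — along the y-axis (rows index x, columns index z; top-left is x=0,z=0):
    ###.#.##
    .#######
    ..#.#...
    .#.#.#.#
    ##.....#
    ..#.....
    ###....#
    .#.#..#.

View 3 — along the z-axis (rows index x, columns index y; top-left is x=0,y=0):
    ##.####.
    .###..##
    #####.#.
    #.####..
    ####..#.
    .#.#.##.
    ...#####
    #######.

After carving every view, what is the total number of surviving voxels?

full grid |V| = 512
carve view 1 (along x, YZ-mask fill 48/64): 384 voxels remain
carve view 2 (along y, XZ-mask fill 30/64): 181 voxels remain
carve view 3 (along z, XY-mask fill 43/64): 121 voxels remain

voxel count = 121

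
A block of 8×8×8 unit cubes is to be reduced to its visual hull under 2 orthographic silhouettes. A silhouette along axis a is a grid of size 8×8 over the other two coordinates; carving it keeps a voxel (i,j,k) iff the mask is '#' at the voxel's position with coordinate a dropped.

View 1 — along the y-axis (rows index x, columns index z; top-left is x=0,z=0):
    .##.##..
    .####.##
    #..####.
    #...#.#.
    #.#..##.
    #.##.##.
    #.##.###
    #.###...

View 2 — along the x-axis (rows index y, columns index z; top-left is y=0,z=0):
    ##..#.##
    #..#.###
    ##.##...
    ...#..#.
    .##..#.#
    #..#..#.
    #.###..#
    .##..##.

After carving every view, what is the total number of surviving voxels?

149 voxels

full grid |V| = 512
step 1: project along y, AND mask (37/64) → |grid| = 296
step 2: project along x, AND mask (32/64) → |grid| = 149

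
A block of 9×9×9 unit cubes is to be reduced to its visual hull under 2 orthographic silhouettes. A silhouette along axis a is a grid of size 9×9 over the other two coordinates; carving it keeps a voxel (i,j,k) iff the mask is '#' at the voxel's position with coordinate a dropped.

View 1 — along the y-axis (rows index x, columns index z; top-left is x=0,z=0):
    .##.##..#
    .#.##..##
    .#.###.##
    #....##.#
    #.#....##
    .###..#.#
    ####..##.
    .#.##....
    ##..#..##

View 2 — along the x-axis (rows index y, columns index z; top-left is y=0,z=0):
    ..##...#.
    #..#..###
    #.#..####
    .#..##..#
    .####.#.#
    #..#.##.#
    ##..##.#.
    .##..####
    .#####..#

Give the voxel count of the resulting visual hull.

voxel count = 223

before carving: 729 voxels (9×9×9)
after view 1 [y-axis, 43 of 81 cells solid] → remaining = 387
after view 2 [x-axis, 46 of 81 cells solid] → remaining = 223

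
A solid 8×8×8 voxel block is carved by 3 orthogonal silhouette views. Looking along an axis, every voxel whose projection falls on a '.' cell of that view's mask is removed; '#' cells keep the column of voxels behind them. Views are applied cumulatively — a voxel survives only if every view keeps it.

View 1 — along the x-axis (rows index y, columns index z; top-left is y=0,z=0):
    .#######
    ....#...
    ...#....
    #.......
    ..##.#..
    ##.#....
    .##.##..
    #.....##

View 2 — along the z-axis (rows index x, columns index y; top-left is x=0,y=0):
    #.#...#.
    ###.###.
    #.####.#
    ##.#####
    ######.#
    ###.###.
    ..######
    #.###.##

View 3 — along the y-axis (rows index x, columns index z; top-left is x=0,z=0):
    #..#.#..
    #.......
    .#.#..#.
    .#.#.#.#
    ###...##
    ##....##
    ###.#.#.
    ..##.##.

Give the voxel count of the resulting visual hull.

61 voxels

start: 8×8×8 = 512 voxels
  1. axis=0 (YZ plane), |mask|=23  ⇒  voxels=184
  2. axis=2 (XY plane), |mask|=47  ⇒  voxels=143
  3. axis=1 (XZ plane), |mask|=29  ⇒  voxels=61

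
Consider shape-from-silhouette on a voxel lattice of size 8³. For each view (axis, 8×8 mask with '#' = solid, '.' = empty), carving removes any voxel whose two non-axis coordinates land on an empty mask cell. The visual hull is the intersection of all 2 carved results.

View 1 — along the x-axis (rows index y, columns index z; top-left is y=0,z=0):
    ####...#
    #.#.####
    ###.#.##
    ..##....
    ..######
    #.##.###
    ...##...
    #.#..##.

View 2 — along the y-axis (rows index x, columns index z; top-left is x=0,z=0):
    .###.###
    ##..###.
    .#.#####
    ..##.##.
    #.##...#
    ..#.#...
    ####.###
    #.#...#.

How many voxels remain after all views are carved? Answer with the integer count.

177 voxels

before carving: 512 voxels (8×8×8)
carve view 1 (along x, YZ-mask fill 37/64): 296 voxels remain
carve view 2 (along y, XZ-mask fill 37/64): 177 voxels remain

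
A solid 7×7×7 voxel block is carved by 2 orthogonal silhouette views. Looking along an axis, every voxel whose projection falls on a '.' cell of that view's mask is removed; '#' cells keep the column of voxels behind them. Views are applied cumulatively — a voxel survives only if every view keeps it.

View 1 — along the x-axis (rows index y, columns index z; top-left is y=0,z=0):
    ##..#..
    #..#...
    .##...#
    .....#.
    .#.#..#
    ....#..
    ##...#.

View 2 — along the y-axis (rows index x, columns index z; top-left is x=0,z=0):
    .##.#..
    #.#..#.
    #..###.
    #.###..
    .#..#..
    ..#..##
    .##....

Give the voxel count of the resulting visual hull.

initial block: 7^3 = 343
V1 x: intersect with YZ mask (16 set) -- 112 left
V2 y: intersect with XZ mask (21 set) -- 46 left

remaining voxels: 46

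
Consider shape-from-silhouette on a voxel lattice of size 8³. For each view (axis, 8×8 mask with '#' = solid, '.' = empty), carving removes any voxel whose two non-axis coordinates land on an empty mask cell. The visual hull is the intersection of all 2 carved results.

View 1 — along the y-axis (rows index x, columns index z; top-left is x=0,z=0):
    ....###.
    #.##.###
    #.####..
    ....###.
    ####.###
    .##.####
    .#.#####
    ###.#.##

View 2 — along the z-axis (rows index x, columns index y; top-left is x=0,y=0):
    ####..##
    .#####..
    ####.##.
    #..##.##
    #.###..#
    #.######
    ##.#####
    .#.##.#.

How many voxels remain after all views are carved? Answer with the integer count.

full grid |V| = 512
after view 1 [y-axis, 42 of 64 cells solid] → remaining = 336
after view 2 [z-axis, 45 of 64 cells solid] → remaining = 236

voxel count = 236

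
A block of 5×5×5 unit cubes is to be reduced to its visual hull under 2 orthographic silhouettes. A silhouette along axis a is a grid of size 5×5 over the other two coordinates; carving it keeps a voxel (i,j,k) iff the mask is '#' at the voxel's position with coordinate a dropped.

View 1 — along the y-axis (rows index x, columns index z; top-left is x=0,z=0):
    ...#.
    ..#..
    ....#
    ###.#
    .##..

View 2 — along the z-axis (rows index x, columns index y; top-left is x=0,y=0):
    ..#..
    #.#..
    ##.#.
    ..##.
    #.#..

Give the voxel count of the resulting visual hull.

voxel count = 18

initial block: 5^3 = 125
[1] y-view keeps 9 columns → grid now 45
[2] z-view keeps 10 columns → grid now 18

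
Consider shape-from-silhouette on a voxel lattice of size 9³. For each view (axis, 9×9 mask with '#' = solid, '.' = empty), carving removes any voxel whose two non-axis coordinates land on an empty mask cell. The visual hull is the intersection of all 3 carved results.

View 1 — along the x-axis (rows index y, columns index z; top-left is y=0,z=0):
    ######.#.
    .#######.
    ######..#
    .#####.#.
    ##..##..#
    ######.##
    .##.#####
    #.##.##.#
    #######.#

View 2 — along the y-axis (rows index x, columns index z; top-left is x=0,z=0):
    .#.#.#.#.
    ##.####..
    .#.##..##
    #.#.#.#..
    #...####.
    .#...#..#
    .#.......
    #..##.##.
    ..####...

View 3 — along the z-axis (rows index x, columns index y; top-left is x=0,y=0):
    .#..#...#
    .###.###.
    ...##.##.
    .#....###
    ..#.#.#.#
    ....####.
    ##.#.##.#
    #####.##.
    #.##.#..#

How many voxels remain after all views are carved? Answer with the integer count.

full grid |V| = 729
after view 1 [x-axis, 61 of 81 cells solid] → remaining = 549
after view 2 [y-axis, 37 of 81 cells solid] → remaining = 256
after view 3 [z-axis, 43 of 81 cells solid] → remaining = 135

voxel count = 135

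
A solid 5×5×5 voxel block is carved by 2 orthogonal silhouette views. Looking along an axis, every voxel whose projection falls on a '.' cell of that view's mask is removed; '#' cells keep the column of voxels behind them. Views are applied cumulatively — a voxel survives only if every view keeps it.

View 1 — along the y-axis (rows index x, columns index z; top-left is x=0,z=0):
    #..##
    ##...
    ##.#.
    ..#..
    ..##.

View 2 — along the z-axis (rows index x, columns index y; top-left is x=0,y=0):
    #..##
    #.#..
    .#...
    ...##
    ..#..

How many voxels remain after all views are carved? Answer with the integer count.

remaining voxels: 20

initial block: 5^3 = 125
[1] y-view keeps 11 columns → grid now 55
[2] z-view keeps 9 columns → grid now 20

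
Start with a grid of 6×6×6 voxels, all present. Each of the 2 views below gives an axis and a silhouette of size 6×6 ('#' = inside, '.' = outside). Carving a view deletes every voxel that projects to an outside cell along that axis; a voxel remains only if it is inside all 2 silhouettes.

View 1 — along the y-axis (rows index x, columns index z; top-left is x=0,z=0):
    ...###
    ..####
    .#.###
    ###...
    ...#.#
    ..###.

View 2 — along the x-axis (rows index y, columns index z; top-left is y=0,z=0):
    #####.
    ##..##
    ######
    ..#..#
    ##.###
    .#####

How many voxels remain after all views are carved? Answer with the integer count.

86 voxels

initial block: 6^3 = 216
V1 y: intersect with XZ mask (19 set) -- 114 left
V2 x: intersect with YZ mask (27 set) -- 86 left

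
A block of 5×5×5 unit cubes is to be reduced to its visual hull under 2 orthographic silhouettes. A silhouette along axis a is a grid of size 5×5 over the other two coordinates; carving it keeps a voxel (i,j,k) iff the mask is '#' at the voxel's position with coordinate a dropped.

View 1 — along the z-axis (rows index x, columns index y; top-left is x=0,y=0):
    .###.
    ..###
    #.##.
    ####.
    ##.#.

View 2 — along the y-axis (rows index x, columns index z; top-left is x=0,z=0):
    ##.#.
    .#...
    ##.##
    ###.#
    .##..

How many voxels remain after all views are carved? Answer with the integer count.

46 voxels

start: 5×5×5 = 125 voxels
V1 z: intersect with XY mask (16 set) -- 80 left
V2 y: intersect with XZ mask (14 set) -- 46 left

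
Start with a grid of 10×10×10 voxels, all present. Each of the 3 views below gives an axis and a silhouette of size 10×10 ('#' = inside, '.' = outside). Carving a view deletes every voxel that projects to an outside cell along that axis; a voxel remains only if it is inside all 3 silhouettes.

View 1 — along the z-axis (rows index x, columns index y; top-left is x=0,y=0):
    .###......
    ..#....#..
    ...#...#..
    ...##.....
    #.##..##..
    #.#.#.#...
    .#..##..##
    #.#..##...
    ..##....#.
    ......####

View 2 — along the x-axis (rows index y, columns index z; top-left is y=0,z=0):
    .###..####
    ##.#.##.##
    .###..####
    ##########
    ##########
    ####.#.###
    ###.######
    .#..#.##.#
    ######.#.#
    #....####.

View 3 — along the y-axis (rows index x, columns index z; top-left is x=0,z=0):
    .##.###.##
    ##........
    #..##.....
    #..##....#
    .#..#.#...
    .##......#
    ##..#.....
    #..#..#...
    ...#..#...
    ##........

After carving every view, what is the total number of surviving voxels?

remaining voxels: 86

before carving: 1000 voxels (10×10×10)
V1 z: intersect with XY mask (34 set) -- 340 left
V2 x: intersect with YZ mask (76 set) -- 263 left
V3 y: intersect with XZ mask (32 set) -- 86 left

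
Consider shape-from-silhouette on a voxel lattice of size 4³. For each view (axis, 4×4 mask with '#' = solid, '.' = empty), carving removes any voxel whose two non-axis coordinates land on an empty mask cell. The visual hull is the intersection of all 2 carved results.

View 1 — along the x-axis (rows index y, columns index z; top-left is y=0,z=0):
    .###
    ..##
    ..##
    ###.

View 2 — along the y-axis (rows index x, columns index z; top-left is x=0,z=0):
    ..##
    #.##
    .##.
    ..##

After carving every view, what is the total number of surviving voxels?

remaining voxels: 28

full grid |V| = 64
step 1: project along x, AND mask (10/16) → |grid| = 40
step 2: project along y, AND mask (9/16) → |grid| = 28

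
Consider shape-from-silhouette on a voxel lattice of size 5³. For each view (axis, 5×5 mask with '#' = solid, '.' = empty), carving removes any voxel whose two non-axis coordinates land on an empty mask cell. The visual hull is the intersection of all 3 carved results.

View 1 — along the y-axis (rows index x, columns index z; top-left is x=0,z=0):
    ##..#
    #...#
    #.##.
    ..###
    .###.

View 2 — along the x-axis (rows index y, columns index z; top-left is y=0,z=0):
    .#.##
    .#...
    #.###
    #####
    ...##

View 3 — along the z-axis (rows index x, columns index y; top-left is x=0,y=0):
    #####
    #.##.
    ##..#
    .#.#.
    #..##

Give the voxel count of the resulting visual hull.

initial block: 5^3 = 125
  1. axis=1 (XZ plane), |mask|=14  ⇒  voxels=70
  2. axis=0 (YZ plane), |mask|=15  ⇒  voxels=42
  3. axis=2 (XY plane), |mask|=16  ⇒  voxels=25

voxel count = 25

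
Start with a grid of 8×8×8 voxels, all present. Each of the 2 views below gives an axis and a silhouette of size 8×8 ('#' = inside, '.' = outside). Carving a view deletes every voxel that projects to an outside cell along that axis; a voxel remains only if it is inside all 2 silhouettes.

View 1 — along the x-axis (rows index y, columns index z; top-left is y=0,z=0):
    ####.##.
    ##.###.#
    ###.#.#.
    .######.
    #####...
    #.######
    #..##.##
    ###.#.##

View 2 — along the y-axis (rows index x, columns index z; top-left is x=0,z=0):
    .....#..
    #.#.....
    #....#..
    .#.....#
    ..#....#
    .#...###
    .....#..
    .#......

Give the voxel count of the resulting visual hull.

voxel count = 78

initial block: 8^3 = 512
carve view 1 (along x, YZ-mask fill 46/64): 368 voxels remain
carve view 2 (along y, XZ-mask fill 15/64): 78 voxels remain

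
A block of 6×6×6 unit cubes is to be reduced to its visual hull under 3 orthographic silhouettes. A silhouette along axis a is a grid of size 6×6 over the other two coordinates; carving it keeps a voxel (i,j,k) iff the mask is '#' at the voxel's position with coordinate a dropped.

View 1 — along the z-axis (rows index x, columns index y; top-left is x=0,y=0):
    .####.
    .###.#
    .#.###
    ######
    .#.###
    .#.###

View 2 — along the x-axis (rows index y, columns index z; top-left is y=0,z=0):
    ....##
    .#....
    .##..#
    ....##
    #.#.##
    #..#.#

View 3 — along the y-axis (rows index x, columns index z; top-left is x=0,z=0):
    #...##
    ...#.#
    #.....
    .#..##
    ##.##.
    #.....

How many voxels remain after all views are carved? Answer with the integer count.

start: 6×6×6 = 216 voxels
V1 z: intersect with XY mask (26 set) -- 156 left
V2 x: intersect with YZ mask (15 set) -- 64 left
V3 y: intersect with XZ mask (14 set) -- 30 left

voxel count = 30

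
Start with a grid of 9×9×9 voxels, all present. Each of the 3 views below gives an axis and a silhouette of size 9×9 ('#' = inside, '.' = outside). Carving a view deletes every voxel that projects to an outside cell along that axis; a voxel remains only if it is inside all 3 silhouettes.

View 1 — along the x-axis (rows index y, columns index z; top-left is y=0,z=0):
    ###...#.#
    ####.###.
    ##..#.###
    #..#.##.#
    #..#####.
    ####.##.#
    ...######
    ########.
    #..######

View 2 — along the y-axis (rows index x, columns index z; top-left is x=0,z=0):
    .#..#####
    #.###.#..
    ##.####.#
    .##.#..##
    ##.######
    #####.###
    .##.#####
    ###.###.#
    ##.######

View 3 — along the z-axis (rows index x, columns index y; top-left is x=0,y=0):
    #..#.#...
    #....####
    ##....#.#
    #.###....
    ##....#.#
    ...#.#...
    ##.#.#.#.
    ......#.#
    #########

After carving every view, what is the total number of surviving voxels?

voxel count = 177

full grid |V| = 729
[1] x-view keeps 57 columns → grid now 513
[2] y-view keeps 61 columns → grid now 386
[3] z-view keeps 38 columns → grid now 177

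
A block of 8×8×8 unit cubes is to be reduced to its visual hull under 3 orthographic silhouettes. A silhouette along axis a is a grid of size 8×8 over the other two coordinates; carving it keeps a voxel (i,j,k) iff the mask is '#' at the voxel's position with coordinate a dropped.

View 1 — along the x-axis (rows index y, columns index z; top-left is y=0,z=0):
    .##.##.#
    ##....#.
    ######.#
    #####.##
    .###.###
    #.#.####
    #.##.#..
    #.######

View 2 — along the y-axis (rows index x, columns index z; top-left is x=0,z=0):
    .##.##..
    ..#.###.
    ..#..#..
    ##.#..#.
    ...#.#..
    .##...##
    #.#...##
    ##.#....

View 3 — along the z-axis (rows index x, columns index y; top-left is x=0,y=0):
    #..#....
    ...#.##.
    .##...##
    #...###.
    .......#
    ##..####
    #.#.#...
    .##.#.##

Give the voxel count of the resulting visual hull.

before carving: 512 voxels (8×8×8)
[1] x-view keeps 45 columns → grid now 360
[2] y-view keeps 27 columns → grid now 154
[3] z-view keeps 28 columns → grid now 67

remaining voxels: 67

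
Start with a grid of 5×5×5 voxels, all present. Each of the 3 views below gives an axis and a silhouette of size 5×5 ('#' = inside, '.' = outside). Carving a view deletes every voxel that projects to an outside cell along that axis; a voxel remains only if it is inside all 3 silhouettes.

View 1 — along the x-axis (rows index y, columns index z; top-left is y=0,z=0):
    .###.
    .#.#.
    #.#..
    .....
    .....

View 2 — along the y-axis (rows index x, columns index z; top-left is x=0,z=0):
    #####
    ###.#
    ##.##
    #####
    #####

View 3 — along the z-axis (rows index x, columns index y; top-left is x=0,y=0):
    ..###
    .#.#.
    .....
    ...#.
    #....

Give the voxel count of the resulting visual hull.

before carving: 125 voxels (5×5×5)
step 1: project along x, AND mask (7/25) → |grid| = 35
step 2: project along y, AND mask (23/25) → |grid| = 31
step 3: project along z, AND mask (7/25) → |grid| = 6

remaining voxels: 6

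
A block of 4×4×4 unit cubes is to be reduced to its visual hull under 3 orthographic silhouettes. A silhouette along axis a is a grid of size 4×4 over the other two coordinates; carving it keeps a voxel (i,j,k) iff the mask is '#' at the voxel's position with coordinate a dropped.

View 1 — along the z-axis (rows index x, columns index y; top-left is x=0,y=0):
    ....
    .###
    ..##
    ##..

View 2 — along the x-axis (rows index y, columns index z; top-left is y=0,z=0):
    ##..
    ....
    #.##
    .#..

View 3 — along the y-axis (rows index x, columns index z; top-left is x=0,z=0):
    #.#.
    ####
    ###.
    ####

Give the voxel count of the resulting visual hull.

full grid |V| = 64
V1 z: intersect with XY mask (7 set) -- 28 left
V2 x: intersect with YZ mask (6 set) -- 10 left
V3 y: intersect with XZ mask (13 set) -- 9 left

remaining voxels: 9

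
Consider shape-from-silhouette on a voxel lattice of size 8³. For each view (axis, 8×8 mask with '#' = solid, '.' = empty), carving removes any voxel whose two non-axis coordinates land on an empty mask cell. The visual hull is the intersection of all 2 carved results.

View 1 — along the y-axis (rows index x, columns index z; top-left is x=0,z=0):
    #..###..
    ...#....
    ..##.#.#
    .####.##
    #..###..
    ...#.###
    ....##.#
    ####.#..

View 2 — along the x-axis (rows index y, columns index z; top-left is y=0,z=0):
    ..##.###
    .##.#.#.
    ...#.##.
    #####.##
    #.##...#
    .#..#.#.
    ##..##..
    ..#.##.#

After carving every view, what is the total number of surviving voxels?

voxel count = 130

full grid |V| = 512
step 1: project along y, AND mask (31/64) → |grid| = 248
step 2: project along x, AND mask (34/64) → |grid| = 130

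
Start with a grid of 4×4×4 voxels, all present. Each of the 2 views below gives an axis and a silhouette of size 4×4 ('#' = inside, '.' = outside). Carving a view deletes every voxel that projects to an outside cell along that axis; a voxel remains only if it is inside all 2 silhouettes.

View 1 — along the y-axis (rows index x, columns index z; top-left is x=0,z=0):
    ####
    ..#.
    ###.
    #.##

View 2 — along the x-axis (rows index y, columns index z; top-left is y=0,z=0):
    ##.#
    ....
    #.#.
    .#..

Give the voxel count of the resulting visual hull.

remaining voxels: 16

initial block: 4^3 = 64
V1 y: intersect with XZ mask (11 set) -- 44 left
V2 x: intersect with YZ mask (6 set) -- 16 left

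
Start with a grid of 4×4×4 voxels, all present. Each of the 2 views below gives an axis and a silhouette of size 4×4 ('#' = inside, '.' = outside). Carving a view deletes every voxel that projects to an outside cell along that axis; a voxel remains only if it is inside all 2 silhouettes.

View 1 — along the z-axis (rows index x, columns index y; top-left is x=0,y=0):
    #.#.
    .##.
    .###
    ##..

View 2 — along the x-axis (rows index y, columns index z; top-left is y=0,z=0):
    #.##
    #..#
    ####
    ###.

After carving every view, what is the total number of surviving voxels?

|visual hull| = 27

full grid |V| = 64
after view 1 [z-axis, 9 of 16 cells solid] → remaining = 36
after view 2 [x-axis, 12 of 16 cells solid] → remaining = 27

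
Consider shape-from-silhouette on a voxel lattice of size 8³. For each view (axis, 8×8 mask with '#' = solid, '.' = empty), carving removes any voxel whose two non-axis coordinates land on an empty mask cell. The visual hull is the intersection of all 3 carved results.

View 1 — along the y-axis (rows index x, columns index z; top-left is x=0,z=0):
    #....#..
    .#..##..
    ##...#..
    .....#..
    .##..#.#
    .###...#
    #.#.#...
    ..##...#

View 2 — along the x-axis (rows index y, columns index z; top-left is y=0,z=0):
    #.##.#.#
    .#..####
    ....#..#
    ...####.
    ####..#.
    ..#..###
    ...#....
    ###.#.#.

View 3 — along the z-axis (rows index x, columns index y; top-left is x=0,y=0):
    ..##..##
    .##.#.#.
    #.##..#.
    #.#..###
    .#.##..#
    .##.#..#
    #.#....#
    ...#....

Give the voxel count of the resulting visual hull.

remaining voxels: 35

start: 8×8×8 = 512 voxels
V1 y: intersect with XZ mask (23 set) -- 184 left
V2 x: intersect with YZ mask (31 set) -- 85 left
V3 z: intersect with XY mask (29 set) -- 35 left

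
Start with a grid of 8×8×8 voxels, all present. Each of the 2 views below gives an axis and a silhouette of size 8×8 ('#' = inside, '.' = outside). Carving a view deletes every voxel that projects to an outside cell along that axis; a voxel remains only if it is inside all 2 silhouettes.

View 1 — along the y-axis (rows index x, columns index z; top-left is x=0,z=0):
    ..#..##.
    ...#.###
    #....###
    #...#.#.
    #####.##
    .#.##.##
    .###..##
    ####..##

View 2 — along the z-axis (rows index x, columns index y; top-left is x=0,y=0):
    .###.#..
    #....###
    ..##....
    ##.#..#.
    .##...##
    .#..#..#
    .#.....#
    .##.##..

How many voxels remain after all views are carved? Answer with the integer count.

start: 8×8×8 = 512 voxels
  1. axis=1 (XZ plane), |mask|=37  ⇒  voxels=296
  2. axis=2 (XY plane), |mask|=27  ⇒  voxels=125

125 voxels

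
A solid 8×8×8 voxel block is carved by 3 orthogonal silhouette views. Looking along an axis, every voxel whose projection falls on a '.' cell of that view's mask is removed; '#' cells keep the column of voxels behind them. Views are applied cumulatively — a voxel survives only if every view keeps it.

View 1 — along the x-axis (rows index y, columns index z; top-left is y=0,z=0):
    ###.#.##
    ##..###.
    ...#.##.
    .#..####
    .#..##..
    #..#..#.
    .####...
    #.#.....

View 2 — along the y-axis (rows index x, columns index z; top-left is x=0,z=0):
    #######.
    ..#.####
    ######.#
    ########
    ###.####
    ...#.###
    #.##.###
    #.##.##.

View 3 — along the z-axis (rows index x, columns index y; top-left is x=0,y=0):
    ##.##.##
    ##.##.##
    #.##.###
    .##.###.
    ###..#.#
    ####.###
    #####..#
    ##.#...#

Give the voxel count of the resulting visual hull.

|visual hull| = 132

before carving: 512 voxels (8×8×8)
  1. axis=0 (YZ plane), |mask|=31  ⇒  voxels=248
  2. axis=1 (XZ plane), |mask|=49  ⇒  voxels=187
  3. axis=2 (XY plane), |mask|=45  ⇒  voxels=132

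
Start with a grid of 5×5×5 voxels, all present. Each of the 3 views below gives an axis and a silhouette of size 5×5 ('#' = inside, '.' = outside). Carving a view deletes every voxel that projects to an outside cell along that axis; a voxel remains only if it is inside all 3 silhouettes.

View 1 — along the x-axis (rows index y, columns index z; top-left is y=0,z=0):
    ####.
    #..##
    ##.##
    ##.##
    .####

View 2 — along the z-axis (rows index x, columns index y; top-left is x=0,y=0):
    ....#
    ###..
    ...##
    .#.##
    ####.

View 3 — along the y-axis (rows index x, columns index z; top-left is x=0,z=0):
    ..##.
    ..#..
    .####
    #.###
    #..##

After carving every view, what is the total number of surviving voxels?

|visual hull| = 30

before carving: 125 voxels (5×5×5)
  1. axis=0 (YZ plane), |mask|=19  ⇒  voxels=95
  2. axis=2 (XY plane), |mask|=13  ⇒  voxels=49
  3. axis=1 (XZ plane), |mask|=14  ⇒  voxels=30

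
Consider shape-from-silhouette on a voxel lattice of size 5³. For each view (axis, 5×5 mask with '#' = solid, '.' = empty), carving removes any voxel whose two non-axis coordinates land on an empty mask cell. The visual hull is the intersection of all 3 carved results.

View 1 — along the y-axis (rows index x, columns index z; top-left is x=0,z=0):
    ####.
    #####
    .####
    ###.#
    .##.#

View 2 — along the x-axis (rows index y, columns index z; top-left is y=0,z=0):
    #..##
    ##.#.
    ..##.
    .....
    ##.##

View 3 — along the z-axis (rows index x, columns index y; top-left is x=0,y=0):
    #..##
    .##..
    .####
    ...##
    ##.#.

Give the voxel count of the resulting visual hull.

before carving: 125 voxels (5×5×5)
  1. axis=1 (XZ plane), |mask|=20  ⇒  voxels=100
  2. axis=0 (YZ plane), |mask|=12  ⇒  voxels=44
  3. axis=2 (XY plane), |mask|=14  ⇒  voxels=22

voxel count = 22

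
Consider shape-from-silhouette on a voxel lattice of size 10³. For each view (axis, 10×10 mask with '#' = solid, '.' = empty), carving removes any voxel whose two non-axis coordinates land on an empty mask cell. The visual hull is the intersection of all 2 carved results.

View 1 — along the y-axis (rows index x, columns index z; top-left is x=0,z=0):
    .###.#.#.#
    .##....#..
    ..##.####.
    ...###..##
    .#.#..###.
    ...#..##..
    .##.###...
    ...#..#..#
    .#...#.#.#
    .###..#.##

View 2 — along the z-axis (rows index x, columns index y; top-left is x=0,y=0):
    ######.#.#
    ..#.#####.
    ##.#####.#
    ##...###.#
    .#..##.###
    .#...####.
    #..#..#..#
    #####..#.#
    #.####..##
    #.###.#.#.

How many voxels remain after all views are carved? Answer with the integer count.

294 voxels

before carving: 1000 voxels (10×10×10)
[1] y-view keeps 46 columns → grid now 460
[2] z-view keeps 63 columns → grid now 294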